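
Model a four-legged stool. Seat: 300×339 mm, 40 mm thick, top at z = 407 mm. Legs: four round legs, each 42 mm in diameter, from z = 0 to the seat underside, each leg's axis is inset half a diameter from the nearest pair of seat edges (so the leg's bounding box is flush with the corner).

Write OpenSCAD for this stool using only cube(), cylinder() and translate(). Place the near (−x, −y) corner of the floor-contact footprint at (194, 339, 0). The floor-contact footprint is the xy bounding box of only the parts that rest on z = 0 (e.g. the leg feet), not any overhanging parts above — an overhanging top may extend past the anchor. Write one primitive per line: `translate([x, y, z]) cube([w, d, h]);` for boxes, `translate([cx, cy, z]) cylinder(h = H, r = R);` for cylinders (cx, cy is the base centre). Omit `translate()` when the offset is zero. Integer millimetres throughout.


translate([194, 339, 367]) cube([300, 339, 40]);
translate([215, 360, 0]) cylinder(h = 367, r = 21);
translate([473, 360, 0]) cylinder(h = 367, r = 21);
translate([215, 657, 0]) cylinder(h = 367, r = 21);
translate([473, 657, 0]) cylinder(h = 367, r = 21);


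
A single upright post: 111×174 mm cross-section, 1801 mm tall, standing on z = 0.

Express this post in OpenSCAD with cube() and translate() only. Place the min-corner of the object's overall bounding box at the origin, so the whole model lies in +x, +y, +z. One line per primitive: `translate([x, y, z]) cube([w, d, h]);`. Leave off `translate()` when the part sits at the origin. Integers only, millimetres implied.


cube([111, 174, 1801]);


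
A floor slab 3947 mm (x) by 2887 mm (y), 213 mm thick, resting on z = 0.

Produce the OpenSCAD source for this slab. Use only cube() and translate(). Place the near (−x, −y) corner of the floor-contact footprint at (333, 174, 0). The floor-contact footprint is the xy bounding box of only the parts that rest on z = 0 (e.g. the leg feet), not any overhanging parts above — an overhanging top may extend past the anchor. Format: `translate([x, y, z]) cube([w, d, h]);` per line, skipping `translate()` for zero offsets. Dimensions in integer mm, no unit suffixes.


translate([333, 174, 0]) cube([3947, 2887, 213]);


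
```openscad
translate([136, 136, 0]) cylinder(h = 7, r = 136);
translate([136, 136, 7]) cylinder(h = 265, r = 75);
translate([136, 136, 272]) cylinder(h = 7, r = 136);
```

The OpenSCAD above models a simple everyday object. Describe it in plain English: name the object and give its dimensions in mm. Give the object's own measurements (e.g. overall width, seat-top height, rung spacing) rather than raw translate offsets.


A spool: two coaxial disc flanges of radius 136 mm and thickness 7 mm, joined by a core cylinder of radius 75 mm and height 265 mm. The lower flange rests on z = 0 and the three cylinders share a vertical axis.


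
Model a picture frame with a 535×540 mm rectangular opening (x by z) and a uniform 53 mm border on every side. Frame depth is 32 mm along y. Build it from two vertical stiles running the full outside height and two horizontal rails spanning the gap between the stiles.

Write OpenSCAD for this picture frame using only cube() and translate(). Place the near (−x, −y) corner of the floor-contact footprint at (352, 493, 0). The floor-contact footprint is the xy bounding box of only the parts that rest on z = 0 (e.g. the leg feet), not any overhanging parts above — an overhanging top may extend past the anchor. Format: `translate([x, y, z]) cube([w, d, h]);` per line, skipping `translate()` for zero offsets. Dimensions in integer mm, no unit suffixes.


translate([352, 493, 0]) cube([53, 32, 646]);
translate([940, 493, 0]) cube([53, 32, 646]);
translate([405, 493, 0]) cube([535, 32, 53]);
translate([405, 493, 593]) cube([535, 32, 53]);


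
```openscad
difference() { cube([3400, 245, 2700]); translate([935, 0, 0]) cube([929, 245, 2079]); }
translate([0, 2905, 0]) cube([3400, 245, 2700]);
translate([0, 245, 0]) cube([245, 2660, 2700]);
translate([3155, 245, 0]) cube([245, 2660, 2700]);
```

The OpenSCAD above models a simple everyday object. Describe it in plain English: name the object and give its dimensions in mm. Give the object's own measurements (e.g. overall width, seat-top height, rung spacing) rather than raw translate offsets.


A single room: four walls, each 2700 mm tall and 245 mm thick, enclosing an outside footprint 3400×3150 mm (x × y), no floor or roof. The front and back walls (−y and +y sides) run the full x-width; the side walls fit between their inner faces. A door opening 929 mm wide and 2079 mm tall is cut through the front wall from the floor up, its −x edge 935 mm from the wall's −x end.


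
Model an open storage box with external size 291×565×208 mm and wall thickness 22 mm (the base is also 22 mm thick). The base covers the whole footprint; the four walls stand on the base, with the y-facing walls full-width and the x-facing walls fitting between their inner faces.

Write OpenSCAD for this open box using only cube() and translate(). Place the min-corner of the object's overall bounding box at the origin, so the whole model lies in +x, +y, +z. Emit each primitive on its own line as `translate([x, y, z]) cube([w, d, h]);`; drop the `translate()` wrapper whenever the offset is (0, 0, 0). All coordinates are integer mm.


cube([291, 565, 22]);
translate([0, 0, 22]) cube([291, 22, 186]);
translate([0, 543, 22]) cube([291, 22, 186]);
translate([0, 22, 22]) cube([22, 521, 186]);
translate([269, 22, 22]) cube([22, 521, 186]);


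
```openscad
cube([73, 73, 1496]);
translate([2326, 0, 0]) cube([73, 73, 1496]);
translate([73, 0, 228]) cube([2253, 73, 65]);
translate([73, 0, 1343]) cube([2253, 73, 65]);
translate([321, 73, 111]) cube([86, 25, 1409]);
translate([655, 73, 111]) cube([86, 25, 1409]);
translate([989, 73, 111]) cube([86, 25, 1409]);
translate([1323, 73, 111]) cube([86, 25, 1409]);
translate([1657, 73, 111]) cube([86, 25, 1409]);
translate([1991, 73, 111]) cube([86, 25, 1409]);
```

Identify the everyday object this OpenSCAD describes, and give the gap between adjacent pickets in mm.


A fence section. The picket gap is 248 mm.

Two posts, two rails, 6 pickets — a fence section. Span 2253 mm holds 6 pickets of 86 mm with 7 equal gaps: ⌊(2253 − 6·86) / 7⌋ = 248 mm.


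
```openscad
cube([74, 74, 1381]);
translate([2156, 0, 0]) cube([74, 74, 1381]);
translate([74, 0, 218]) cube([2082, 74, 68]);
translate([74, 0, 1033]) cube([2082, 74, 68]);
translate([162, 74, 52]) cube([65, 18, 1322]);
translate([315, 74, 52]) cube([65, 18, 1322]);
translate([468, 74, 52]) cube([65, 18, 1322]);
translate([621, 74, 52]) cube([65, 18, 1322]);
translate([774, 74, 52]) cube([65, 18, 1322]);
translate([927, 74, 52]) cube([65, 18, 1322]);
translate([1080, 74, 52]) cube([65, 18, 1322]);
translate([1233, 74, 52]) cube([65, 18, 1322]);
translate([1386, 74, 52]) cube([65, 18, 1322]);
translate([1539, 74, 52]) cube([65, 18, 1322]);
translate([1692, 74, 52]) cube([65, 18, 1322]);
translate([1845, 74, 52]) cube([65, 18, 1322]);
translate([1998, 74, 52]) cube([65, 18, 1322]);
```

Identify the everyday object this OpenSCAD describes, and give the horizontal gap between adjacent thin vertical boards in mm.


A fence section. The picket gap is 88 mm.

Two posts, two rails, 13 pickets — a fence section. Span 2082 mm holds 13 pickets of 65 mm with 14 equal gaps: ⌊(2082 − 13·65) / 14⌋ = 88 mm.


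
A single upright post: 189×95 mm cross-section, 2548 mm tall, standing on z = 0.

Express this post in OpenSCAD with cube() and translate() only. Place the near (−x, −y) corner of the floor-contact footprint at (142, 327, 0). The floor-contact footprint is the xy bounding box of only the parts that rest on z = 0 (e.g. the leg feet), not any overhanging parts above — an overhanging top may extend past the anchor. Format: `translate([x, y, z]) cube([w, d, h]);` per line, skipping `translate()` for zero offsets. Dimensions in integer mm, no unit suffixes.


translate([142, 327, 0]) cube([189, 95, 2548]);


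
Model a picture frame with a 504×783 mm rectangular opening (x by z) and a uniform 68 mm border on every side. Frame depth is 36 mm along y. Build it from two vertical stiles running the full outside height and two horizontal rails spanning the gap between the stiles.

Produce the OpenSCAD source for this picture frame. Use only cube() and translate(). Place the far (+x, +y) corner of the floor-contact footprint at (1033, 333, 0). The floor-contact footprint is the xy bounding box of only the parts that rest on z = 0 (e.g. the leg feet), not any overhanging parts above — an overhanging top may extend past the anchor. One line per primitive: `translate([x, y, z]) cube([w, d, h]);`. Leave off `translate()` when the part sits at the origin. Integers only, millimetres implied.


translate([393, 297, 0]) cube([68, 36, 919]);
translate([965, 297, 0]) cube([68, 36, 919]);
translate([461, 297, 0]) cube([504, 36, 68]);
translate([461, 297, 851]) cube([504, 36, 68]);


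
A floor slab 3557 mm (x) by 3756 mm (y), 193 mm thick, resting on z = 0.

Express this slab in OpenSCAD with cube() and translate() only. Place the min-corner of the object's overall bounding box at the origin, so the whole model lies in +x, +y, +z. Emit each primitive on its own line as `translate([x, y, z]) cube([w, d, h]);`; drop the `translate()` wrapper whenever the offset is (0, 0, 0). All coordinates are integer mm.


cube([3557, 3756, 193]);


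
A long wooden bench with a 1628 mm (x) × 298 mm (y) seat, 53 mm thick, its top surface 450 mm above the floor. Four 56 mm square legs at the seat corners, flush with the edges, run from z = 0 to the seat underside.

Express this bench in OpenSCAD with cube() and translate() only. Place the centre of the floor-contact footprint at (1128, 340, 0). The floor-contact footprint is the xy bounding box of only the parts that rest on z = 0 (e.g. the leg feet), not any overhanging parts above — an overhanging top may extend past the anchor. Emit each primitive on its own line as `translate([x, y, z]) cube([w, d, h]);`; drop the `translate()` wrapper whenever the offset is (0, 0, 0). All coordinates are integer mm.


translate([314, 191, 397]) cube([1628, 298, 53]);
translate([314, 191, 0]) cube([56, 56, 397]);
translate([314, 433, 0]) cube([56, 56, 397]);
translate([1886, 191, 0]) cube([56, 56, 397]);
translate([1886, 433, 0]) cube([56, 56, 397]);


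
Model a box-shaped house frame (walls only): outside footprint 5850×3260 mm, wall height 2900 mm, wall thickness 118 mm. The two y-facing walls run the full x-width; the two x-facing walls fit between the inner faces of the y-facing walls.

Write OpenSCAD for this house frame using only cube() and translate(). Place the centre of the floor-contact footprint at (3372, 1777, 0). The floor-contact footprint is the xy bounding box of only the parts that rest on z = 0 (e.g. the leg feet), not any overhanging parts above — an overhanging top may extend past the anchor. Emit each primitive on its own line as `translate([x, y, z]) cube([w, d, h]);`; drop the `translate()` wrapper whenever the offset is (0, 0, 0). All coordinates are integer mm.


translate([447, 147, 0]) cube([5850, 118, 2900]);
translate([447, 3289, 0]) cube([5850, 118, 2900]);
translate([447, 265, 0]) cube([118, 3024, 2900]);
translate([6179, 265, 0]) cube([118, 3024, 2900]);


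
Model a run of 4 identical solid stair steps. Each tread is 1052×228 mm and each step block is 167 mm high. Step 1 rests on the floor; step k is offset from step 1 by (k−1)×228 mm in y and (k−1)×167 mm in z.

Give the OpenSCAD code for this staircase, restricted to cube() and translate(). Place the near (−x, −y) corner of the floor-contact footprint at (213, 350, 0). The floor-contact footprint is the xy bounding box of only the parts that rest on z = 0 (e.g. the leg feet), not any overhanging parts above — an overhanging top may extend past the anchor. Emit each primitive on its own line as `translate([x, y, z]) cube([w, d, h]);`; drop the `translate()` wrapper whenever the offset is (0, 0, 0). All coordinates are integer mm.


translate([213, 350, 0]) cube([1052, 228, 167]);
translate([213, 578, 167]) cube([1052, 228, 167]);
translate([213, 806, 334]) cube([1052, 228, 167]);
translate([213, 1034, 501]) cube([1052, 228, 167]);


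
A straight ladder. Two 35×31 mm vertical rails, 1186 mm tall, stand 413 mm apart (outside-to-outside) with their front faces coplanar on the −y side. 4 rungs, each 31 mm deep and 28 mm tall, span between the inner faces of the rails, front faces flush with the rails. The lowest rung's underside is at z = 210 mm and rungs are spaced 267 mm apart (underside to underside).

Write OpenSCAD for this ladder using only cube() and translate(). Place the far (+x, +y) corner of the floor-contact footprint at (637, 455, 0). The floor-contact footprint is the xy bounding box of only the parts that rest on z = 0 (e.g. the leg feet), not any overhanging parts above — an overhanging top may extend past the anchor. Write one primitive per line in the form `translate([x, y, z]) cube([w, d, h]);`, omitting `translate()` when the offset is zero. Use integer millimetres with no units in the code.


// rung span = 413 - 2*35 = 343
// rung[k] z = 210 + k*267
translate([224, 424, 0]) cube([35, 31, 1186]);
translate([602, 424, 0]) cube([35, 31, 1186]);
translate([259, 424, 210]) cube([343, 31, 28]);
translate([259, 424, 477]) cube([343, 31, 28]);
translate([259, 424, 744]) cube([343, 31, 28]);
translate([259, 424, 1011]) cube([343, 31, 28]);


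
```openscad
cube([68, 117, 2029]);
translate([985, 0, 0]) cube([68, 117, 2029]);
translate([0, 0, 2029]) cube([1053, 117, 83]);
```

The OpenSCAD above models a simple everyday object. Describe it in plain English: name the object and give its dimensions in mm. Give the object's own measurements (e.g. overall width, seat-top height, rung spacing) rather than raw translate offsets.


A door frame. The clear opening is 917 mm wide and 2029 mm high. Two 68 mm wide jambs, 117 mm deep, stand either side of the opening from the floor to the top of the opening. A 83 mm thick head sits across the top of both jambs, spanning the full outside width of the frame.


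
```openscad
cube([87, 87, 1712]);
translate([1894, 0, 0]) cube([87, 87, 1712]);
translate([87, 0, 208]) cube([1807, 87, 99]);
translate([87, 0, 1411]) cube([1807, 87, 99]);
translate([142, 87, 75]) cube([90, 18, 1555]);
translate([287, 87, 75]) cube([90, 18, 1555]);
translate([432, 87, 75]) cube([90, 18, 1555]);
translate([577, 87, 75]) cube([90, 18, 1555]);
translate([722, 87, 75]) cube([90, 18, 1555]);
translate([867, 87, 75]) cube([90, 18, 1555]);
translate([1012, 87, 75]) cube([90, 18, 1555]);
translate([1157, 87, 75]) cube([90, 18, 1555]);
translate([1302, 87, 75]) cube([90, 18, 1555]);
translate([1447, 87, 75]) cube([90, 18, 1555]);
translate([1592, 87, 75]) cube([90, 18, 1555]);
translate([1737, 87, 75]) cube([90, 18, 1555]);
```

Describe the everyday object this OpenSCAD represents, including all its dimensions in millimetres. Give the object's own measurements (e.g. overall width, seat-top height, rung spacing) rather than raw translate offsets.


A fence section. Two 87×87 mm posts, 1712 mm tall, stand on the floor with a clear span of 1807 mm between their inner faces. Two horizontal rails of 87×99 mm section span the gap between the posts with their undersides at z = 208 mm and z = 1411 mm, flush with the posts' −y face. 12 pickets, each 90 mm wide, 18 mm thick and 1555 mm tall, are fixed to the +y face of the rails with their bottoms at z = 75 mm, spaced across the span with a 55 mm gap after the −x post and between neighbouring pickets, with 67 mm left before the +x post.


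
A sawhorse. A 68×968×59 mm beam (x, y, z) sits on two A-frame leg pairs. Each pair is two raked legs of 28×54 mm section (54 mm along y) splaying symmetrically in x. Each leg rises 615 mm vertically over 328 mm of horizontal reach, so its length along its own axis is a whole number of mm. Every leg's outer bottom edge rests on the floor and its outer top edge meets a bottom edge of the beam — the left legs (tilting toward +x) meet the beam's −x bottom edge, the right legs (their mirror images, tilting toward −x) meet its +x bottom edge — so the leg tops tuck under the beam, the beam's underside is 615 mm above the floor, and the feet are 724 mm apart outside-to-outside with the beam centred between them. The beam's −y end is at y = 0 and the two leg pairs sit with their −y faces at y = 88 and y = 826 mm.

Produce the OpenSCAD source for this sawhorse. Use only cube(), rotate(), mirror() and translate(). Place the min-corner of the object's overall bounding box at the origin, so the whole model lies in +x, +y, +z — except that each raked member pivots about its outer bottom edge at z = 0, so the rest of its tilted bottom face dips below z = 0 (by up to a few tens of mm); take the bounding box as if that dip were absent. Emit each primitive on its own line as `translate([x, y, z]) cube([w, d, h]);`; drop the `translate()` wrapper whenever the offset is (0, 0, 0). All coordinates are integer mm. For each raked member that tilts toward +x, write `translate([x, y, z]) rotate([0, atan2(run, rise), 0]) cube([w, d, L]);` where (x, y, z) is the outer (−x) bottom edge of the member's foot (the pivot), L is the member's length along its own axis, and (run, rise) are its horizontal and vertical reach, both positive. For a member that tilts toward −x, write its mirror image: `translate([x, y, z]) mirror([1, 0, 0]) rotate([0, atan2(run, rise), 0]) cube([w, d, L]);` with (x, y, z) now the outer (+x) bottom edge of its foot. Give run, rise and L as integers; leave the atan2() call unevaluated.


// leg length = √(328² + 615²) = 697
// right-leg outer foot x = 2·328 + 68 = 724
// beam min-corner = (328, 0, 615)
translate([328, 0, 615]) cube([68, 968, 59]);
translate([0, 88, 0]) rotate([0, atan2(328, 615), 0]) cube([28, 54, 697]);
translate([724, 88, 0]) mirror([1, 0, 0]) rotate([0, atan2(328, 615), 0]) cube([28, 54, 697]);
translate([0, 826, 0]) rotate([0, atan2(328, 615), 0]) cube([28, 54, 697]);
translate([724, 826, 0]) mirror([1, 0, 0]) rotate([0, atan2(328, 615), 0]) cube([28, 54, 697]);


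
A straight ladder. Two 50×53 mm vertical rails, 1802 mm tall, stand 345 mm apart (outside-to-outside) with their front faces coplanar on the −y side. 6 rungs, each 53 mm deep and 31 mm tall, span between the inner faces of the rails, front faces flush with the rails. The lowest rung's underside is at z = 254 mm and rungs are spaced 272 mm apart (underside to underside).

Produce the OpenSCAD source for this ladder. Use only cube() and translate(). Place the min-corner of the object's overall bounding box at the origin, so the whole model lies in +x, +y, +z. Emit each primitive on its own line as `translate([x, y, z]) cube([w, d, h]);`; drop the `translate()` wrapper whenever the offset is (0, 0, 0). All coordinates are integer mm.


cube([50, 53, 1802]);
translate([295, 0, 0]) cube([50, 53, 1802]);
translate([50, 0, 254]) cube([245, 53, 31]);
translate([50, 0, 526]) cube([245, 53, 31]);
translate([50, 0, 798]) cube([245, 53, 31]);
translate([50, 0, 1070]) cube([245, 53, 31]);
translate([50, 0, 1342]) cube([245, 53, 31]);
translate([50, 0, 1614]) cube([245, 53, 31]);


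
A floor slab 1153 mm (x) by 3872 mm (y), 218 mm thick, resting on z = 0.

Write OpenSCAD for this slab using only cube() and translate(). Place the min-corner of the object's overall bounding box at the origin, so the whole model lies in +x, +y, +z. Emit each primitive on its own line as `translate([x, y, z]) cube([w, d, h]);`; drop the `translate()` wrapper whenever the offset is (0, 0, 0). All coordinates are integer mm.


cube([1153, 3872, 218]);


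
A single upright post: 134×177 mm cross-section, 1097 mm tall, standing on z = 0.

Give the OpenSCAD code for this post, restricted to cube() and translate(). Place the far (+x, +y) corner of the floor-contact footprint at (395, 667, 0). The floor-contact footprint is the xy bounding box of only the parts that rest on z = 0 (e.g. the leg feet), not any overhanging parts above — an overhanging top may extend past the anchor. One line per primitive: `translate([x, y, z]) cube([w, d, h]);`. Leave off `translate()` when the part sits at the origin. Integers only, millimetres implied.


translate([261, 490, 0]) cube([134, 177, 1097]);


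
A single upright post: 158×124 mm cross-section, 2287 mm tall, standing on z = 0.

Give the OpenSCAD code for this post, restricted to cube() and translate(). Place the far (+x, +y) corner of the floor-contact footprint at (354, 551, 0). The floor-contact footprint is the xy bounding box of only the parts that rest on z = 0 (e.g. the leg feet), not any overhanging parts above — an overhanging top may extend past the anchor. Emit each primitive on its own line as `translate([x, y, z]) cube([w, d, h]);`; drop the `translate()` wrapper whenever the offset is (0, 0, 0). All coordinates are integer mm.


translate([196, 427, 0]) cube([158, 124, 2287]);


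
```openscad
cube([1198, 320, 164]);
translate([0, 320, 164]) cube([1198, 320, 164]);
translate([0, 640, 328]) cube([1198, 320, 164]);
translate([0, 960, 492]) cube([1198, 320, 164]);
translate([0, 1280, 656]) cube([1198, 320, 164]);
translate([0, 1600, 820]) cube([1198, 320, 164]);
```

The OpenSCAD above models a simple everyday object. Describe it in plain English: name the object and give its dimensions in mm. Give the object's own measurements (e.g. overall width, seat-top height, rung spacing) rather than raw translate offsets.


A straight staircase of 6 solid steps. Each step is 1198 mm wide (x), 320 mm deep (y, the going) and 164 mm tall (the rise). The first step rests on the floor; each subsequent step sits one going further in +y and one rise higher in +z, directly behind and above the previous step with no overlap.


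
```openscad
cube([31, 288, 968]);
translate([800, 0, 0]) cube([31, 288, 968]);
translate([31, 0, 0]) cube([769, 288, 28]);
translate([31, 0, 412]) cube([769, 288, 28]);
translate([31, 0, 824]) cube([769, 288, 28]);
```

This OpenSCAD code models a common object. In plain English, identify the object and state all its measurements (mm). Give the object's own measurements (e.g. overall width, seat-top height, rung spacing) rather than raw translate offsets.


An open bookshelf. Two side panels, each 31 mm thick, 288 mm deep and 968 mm tall, stand 831 mm apart (outside-to-outside). Between them sit 3 shelves, each 28 mm thick and 288 mm deep, spanning the full gap between the sides. The bottom shelf rests on the floor (its underside at z = 0) and the clear gap between one shelf's top and the next shelf's underside is 384 mm.


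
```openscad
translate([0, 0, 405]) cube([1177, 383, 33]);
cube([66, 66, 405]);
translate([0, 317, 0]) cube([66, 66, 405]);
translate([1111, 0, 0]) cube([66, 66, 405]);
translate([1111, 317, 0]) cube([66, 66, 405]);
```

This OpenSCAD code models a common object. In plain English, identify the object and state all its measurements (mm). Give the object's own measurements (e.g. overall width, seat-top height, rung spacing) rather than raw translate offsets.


A bench: a 1177×383 mm seat slab, 33 mm thick, top at z = 438 mm, on four 66×66 mm square legs flush with the seat corners and standing on z = 0.


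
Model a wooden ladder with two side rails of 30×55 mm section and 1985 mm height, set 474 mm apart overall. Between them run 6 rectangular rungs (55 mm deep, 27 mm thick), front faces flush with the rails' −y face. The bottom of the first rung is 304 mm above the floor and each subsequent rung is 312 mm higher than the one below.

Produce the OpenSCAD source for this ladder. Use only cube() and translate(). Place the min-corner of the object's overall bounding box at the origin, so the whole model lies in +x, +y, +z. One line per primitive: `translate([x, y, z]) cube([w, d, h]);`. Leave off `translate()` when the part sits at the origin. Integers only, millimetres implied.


cube([30, 55, 1985]);
translate([444, 0, 0]) cube([30, 55, 1985]);
translate([30, 0, 304]) cube([414, 55, 27]);
translate([30, 0, 616]) cube([414, 55, 27]);
translate([30, 0, 928]) cube([414, 55, 27]);
translate([30, 0, 1240]) cube([414, 55, 27]);
translate([30, 0, 1552]) cube([414, 55, 27]);
translate([30, 0, 1864]) cube([414, 55, 27]);


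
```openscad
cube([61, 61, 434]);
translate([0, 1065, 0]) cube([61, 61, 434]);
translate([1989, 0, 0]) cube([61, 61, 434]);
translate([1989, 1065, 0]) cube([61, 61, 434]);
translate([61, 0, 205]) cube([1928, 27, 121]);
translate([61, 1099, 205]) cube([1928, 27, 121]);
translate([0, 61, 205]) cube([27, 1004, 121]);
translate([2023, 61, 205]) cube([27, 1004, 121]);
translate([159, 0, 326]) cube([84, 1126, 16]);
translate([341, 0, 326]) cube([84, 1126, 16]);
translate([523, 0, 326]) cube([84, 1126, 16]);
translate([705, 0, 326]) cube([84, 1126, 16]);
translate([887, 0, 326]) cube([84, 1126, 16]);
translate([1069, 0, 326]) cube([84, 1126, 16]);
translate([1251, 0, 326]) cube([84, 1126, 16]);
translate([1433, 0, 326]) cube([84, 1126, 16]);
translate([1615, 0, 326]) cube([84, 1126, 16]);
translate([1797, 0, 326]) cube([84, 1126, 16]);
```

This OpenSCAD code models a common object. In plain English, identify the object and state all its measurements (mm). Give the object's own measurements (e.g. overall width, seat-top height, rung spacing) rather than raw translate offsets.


A bed frame 2050 mm long (x) by 1126 mm wide (y). Four 61×61 mm corner posts, 434 mm tall, at the corners of the footprint. Four rails of 27 mm thickness and 121 mm height run between adjacent posts with their undersides at z = 205 mm, their outer faces flush with the outside of the frame (the two x-running rails run between the posts' inner faces; the two y-running rails run between the posts' inner faces). 10 slats, each 84 mm wide (x) and 16 mm thick, lie across the top of the two x-running rails, running the full 1126 mm width of the frame in y; along x they sit between the end posts with a 98 mm gap after the −x posts and between neighbouring slats, leaving 108 mm before the +x posts.


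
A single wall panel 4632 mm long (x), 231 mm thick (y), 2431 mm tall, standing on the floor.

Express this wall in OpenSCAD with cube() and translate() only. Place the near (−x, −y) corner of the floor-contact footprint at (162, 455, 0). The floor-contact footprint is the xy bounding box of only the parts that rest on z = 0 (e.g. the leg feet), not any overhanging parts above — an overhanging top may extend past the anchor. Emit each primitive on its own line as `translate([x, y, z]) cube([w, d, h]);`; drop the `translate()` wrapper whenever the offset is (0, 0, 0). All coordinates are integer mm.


translate([162, 455, 0]) cube([4632, 231, 2431]);


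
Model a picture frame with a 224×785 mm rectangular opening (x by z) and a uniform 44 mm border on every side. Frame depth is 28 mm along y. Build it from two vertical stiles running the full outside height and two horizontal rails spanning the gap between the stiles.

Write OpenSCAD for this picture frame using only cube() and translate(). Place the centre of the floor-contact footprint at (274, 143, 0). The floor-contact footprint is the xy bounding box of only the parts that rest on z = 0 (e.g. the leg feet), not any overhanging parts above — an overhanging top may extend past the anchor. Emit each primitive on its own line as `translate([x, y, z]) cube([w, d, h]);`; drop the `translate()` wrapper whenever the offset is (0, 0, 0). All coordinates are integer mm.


translate([118, 129, 0]) cube([44, 28, 873]);
translate([386, 129, 0]) cube([44, 28, 873]);
translate([162, 129, 0]) cube([224, 28, 44]);
translate([162, 129, 829]) cube([224, 28, 44]);


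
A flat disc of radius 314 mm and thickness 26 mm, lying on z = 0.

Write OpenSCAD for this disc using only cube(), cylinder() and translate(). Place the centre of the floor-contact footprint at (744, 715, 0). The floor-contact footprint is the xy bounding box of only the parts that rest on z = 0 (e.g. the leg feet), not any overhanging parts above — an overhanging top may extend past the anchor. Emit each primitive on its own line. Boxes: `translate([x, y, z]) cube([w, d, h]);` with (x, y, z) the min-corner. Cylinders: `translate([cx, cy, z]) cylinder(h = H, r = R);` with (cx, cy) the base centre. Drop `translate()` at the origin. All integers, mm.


translate([744, 715, 0]) cylinder(h = 26, r = 314);


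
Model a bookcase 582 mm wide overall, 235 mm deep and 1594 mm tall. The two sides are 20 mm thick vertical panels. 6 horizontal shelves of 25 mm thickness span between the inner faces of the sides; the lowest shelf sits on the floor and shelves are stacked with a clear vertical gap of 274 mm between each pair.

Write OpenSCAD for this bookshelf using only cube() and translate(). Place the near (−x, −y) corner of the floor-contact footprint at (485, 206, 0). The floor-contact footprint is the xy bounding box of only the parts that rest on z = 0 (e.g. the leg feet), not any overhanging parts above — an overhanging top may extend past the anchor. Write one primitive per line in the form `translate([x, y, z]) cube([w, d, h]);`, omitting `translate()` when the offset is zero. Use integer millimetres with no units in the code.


translate([485, 206, 0]) cube([20, 235, 1594]);
translate([1047, 206, 0]) cube([20, 235, 1594]);
translate([505, 206, 0]) cube([542, 235, 25]);
translate([505, 206, 299]) cube([542, 235, 25]);
translate([505, 206, 598]) cube([542, 235, 25]);
translate([505, 206, 897]) cube([542, 235, 25]);
translate([505, 206, 1196]) cube([542, 235, 25]);
translate([505, 206, 1495]) cube([542, 235, 25]);


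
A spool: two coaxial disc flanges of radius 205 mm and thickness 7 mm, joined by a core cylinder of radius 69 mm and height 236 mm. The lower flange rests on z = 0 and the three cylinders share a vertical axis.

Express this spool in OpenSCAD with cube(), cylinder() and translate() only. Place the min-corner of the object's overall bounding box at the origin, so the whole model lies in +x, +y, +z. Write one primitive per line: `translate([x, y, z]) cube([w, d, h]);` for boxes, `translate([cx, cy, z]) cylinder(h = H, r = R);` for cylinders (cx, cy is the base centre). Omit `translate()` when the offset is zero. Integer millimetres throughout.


translate([205, 205, 0]) cylinder(h = 7, r = 205);
translate([205, 205, 7]) cylinder(h = 236, r = 69);
translate([205, 205, 243]) cylinder(h = 7, r = 205);


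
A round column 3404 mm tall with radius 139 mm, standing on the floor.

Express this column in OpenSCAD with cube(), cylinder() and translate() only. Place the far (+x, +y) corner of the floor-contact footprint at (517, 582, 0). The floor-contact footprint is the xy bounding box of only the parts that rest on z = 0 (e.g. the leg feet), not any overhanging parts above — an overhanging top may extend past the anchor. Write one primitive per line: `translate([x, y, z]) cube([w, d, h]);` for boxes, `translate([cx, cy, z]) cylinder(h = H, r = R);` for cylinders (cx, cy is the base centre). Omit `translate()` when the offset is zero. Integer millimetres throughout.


translate([378, 443, 0]) cylinder(h = 3404, r = 139);


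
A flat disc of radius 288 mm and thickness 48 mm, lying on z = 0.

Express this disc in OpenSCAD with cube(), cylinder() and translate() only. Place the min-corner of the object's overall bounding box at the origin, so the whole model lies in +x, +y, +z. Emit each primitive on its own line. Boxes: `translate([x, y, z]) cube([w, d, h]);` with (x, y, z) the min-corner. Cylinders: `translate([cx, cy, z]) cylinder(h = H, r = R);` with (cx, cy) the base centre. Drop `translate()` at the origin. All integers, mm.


translate([288, 288, 0]) cylinder(h = 48, r = 288);


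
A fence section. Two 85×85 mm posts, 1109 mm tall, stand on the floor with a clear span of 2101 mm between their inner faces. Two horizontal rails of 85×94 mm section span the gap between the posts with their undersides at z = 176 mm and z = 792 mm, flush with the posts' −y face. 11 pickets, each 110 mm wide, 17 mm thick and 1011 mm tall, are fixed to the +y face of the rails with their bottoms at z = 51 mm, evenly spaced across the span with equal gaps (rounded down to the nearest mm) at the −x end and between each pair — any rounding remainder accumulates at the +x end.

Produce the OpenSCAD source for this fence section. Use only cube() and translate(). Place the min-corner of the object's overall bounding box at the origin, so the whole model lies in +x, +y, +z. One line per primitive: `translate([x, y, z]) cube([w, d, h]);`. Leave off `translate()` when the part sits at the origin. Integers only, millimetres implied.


cube([85, 85, 1109]);
translate([2186, 0, 0]) cube([85, 85, 1109]);
translate([85, 0, 176]) cube([2101, 85, 94]);
translate([85, 0, 792]) cube([2101, 85, 94]);
translate([159, 85, 51]) cube([110, 17, 1011]);
translate([343, 85, 51]) cube([110, 17, 1011]);
translate([527, 85, 51]) cube([110, 17, 1011]);
translate([711, 85, 51]) cube([110, 17, 1011]);
translate([895, 85, 51]) cube([110, 17, 1011]);
translate([1079, 85, 51]) cube([110, 17, 1011]);
translate([1263, 85, 51]) cube([110, 17, 1011]);
translate([1447, 85, 51]) cube([110, 17, 1011]);
translate([1631, 85, 51]) cube([110, 17, 1011]);
translate([1815, 85, 51]) cube([110, 17, 1011]);
translate([1999, 85, 51]) cube([110, 17, 1011]);


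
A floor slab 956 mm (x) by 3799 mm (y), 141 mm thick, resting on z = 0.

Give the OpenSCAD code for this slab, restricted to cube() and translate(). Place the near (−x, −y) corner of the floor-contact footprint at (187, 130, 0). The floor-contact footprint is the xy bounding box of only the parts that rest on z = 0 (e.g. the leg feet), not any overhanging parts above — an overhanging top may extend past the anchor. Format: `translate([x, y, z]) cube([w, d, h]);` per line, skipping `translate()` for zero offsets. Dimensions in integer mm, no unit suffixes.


translate([187, 130, 0]) cube([956, 3799, 141]);


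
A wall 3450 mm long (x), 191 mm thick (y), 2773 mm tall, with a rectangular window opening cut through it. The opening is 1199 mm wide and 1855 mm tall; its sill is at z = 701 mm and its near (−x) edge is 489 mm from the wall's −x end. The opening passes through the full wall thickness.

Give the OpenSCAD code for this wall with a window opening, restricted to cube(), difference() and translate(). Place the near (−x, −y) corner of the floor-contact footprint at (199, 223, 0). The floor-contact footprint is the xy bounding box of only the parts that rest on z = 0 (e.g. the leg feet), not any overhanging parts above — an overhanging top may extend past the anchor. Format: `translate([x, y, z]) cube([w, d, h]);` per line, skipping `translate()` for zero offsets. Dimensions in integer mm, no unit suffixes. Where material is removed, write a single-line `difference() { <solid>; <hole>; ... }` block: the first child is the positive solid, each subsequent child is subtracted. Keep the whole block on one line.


difference() { translate([199, 223, 0]) cube([3450, 191, 2773]); translate([688, 223, 701]) cube([1199, 191, 1855]); }


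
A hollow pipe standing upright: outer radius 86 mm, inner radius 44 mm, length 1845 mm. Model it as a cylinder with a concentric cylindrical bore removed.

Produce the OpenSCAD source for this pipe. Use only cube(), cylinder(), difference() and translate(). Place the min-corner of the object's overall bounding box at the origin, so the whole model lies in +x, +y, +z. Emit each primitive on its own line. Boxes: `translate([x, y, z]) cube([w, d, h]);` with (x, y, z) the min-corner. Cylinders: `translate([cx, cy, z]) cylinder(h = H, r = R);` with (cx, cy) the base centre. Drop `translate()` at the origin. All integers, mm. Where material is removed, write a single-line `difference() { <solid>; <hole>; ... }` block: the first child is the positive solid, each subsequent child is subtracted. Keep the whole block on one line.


difference() { translate([86, 86, 0]) cylinder(h = 1845, r = 86); translate([86, 86, 0]) cylinder(h = 1845, r = 44); }


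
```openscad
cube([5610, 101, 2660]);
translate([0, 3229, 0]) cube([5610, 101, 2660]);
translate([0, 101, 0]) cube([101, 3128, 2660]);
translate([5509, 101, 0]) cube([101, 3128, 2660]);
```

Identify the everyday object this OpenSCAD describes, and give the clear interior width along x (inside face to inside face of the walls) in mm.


A house (or room) frame. The interior width is 5408 mm.

Four 2660 mm walls enclosing a rectangle with no floor or roof — a room or house frame. Outside width is 5610 mm and wall thickness is 101 mm, so the interior width is 5610 − 2 × 101 = 5408 mm.


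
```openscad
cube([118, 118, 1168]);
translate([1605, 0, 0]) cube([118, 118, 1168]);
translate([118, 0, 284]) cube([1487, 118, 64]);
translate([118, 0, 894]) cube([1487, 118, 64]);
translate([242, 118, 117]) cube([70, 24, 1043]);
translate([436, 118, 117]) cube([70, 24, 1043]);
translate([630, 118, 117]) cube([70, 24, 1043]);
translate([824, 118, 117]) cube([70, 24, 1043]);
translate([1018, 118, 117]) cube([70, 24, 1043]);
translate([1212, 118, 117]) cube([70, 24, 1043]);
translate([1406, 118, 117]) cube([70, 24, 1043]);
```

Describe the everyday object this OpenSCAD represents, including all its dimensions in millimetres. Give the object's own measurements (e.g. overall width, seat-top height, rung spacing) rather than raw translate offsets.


A fence section. Two 118×118 mm posts, 1168 mm tall, stand on the floor with a clear span of 1487 mm between their inner faces. Two horizontal rails of 118×64 mm section span the gap between the posts with their undersides at z = 284 mm and z = 894 mm, flush with the posts' −y face. 7 pickets, each 70 mm wide, 24 mm thick and 1043 mm tall, are fixed to the +y face of the rails with their bottoms at z = 117 mm, spaced across the span with a 124 mm gap after the −x post and between neighbouring pickets, with 129 mm left before the +x post.


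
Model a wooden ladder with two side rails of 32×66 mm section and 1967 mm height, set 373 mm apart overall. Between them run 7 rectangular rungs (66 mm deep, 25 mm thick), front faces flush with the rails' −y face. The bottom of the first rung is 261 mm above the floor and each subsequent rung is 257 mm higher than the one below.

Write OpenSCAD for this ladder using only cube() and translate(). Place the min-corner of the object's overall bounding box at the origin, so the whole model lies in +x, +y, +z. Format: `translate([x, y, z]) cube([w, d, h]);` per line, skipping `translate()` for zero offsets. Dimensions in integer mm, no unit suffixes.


cube([32, 66, 1967]);
translate([341, 0, 0]) cube([32, 66, 1967]);
translate([32, 0, 261]) cube([309, 66, 25]);
translate([32, 0, 518]) cube([309, 66, 25]);
translate([32, 0, 775]) cube([309, 66, 25]);
translate([32, 0, 1032]) cube([309, 66, 25]);
translate([32, 0, 1289]) cube([309, 66, 25]);
translate([32, 0, 1546]) cube([309, 66, 25]);
translate([32, 0, 1803]) cube([309, 66, 25]);


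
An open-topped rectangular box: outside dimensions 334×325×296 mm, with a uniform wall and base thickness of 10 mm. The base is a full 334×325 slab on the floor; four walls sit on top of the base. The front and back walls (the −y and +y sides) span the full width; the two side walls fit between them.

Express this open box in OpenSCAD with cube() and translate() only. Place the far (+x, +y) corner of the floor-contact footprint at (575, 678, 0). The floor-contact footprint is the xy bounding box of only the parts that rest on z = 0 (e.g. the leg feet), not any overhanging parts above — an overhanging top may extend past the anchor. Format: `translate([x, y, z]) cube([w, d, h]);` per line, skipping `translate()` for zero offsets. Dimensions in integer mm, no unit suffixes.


translate([241, 353, 0]) cube([334, 325, 10]);
translate([241, 353, 10]) cube([334, 10, 286]);
translate([241, 668, 10]) cube([334, 10, 286]);
translate([241, 363, 10]) cube([10, 305, 286]);
translate([565, 363, 10]) cube([10, 305, 286]);
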